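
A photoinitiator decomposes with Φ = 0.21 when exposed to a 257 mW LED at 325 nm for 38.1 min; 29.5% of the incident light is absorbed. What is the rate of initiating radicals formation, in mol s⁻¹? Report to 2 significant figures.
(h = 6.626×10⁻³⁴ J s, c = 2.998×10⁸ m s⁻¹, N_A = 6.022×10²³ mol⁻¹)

Photon energy at 325 nm: hc/λ = (6.626×10⁻³⁴)(2.998×10⁸)/(325×10⁻⁹) = 6.112×10⁻¹⁹ J.
Energy delivered: (257 mW)(2286 s) = 587.5 J.
Photons incident: 587.5 / 6.112×10⁻¹⁹ = 9.612×10²⁰, i.e. 9.612×10²⁰/6.022×10²³ = 0.001596 mol.
Photons absorbed: 0.295 × 0.001596 = 4.708×10⁻⁴ mol.
Product formed: 0.21 × 4.708×10⁻⁴ = 9.887×10⁻⁵ mol.
Rate: 9.887×10⁻⁵ / 2286 s = 4.3×10⁻⁸ mol s⁻¹.

4.3×10⁻⁸ mol s⁻¹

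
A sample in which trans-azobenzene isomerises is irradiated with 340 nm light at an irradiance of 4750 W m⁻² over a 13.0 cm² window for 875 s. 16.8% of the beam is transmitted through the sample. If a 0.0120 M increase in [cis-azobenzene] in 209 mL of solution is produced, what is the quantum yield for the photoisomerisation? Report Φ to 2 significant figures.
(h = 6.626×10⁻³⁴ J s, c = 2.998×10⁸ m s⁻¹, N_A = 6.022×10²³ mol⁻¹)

Product: (0.0120 M)(0.209 L) = 0.002508 mol.
Photon energy at 340 nm: hc/λ = (6.626×10⁻³⁴)(2.998×10⁸)/(340×10⁻⁹) = 5.843×10⁻¹⁹ J.
Energy delivered: (4750 W m⁻²)(13.0×10⁻⁴ m²)(875 s) = 5403 J.
Photons incident: 5403 / 5.843×10⁻¹⁹ = 9.247×10²¹, i.e. 9.247×10²¹/6.022×10²³ = 0.01536 mol.
Fraction absorbed: 1 − 16.8/100 = 0.8320.
Photons absorbed: 0.8320 × 0.01536 = 0.01278 mol.
Φ = 0.002508 mol / 0.01278 mol photons = 0.20.

Φ = 0.20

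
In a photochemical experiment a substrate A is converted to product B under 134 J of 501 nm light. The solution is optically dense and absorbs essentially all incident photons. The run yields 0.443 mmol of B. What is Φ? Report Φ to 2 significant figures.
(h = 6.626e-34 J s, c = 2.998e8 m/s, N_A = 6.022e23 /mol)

Φ = 0.79

Product: 0.443 mmol = 4.43e-4 mol.
Photon energy at 501 nm: hc/λ = (6.626e-34)(2.998e8)/(501e-9) = 3.965e-19 J.
Photons incident: 134 / 3.965e-19 = 3.380e20, i.e. 3.380e20/6.022e23 = 5.613e-4 mol.
Φ = 4.43e-4 mol / 5.613e-4 mol photons = 0.79.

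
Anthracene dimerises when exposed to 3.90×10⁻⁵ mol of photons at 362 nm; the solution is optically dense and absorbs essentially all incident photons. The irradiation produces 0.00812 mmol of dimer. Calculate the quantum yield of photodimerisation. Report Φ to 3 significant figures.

Product: 0.00812 mmol = 8.12×10⁻⁶ mol.
Φ = 8.12×10⁻⁶ mol / 3.90×10⁻⁵ mol photons = 0.208.

Φ = 0.208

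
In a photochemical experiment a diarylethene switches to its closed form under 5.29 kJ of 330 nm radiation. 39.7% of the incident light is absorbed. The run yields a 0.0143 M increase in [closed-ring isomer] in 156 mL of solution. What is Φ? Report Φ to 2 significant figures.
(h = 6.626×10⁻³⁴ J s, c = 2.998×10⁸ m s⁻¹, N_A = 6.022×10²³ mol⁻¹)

Product: (0.0143 M)(0.156 L) = 0.002231 mol.
Photon energy at 330 nm: hc/λ = (6.626×10⁻³⁴)(2.998×10⁸)/(330×10⁻⁹) = 6.020×10⁻¹⁹ J.
Incident energy: 5.29 kJ = 5290 J.
Photons incident: 5290 / 6.020×10⁻¹⁹ = 8.787×10²¹, i.e. 8.787×10²¹/6.022×10²³ = 0.01459 mol.
Photons absorbed: 0.397 × 0.01459 = 0.005792 mol.
Φ = 0.002231 mol / 0.005792 mol photons = 0.39.

Φ = 0.39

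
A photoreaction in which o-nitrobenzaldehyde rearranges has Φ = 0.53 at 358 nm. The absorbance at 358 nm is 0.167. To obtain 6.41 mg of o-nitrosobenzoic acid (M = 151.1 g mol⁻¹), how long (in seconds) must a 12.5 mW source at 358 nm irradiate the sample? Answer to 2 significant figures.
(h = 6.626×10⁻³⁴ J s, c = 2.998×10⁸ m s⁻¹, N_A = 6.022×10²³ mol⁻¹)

Product: 6.41 mg / 151.1 g mol⁻¹ = 4.242×10⁻⁵ mol.
Photons that must be absorbed: 4.242×10⁻⁵ / 0.53 = 8.004×10⁻⁵ mol.
Fraction absorbed: 1 − 10^(−0.167) = 0.3192.
Incident photons needed: 8.004×10⁻⁵ / 0.3192 = 2.508×10⁻⁴ mol.
Photon energy: hc/λ = 5.549×10⁻¹⁹ J; per mole, 3.342×10⁵ J mol⁻¹.
Energy required: 2.508×10⁻⁴ × 3.342×10⁵ = 83.82 J.
Time: 83.82 J / 0.0125 W = 6700 s.

t ≈ 6700 s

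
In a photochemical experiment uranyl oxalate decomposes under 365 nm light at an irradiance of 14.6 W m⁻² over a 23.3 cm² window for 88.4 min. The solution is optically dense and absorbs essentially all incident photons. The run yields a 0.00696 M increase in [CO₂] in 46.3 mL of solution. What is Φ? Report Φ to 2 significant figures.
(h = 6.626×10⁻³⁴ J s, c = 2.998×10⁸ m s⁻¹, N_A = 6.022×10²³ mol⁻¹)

Φ = 0.59

Product: (0.00696 M)(0.0463 L) = 3.222×10⁻⁴ mol.
Photon energy at 365 nm: hc/λ = (6.626×10⁻³⁴)(2.998×10⁸)/(365×10⁻⁹) = 5.442×10⁻¹⁹ J.
Energy delivered: (14.6 W m⁻²)(23.3×10⁻⁴ m²)(5304 s) = 180.4 J.
Photons incident: 180.4 / 5.442×10⁻¹⁹ = 3.315×10²⁰, i.e. 3.315×10²⁰/6.022×10²³ = 5.505×10⁻⁴ mol.
Φ = 3.222×10⁻⁴ mol / 5.505×10⁻⁴ mol photons = 0.59.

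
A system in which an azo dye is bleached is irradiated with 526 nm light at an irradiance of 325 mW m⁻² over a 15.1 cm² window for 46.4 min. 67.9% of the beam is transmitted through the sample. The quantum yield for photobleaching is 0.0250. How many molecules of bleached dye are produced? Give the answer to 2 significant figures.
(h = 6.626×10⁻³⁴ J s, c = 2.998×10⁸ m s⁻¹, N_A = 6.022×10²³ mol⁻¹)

2.9×10¹⁶ molecules

Photon energy at 526 nm: hc/λ = (6.626×10⁻³⁴)(2.998×10⁸)/(526×10⁻⁹) = 3.777×10⁻¹⁹ J.
Energy delivered: (325 mW m⁻²)(15.1×10⁻⁴ m²)(2784 s) = 1.366 J.
Photons incident: 1.366 / 3.777×10⁻¹⁹ = 3.617×10¹⁸, i.e. 3.617×10¹⁸/6.022×10²³ = 6.006×10⁻⁶ mol.
Fraction absorbed: 1 − 67.9/100 = 0.3210.
Photons absorbed: 0.3210 × 6.006×10⁻⁶ = 1.928×10⁻⁶ mol.
Product: Φ × n_abs = 0.0250 × 1.928×10⁻⁶ = 4.820×10⁻⁸ mol.
As a count: 4.820×10⁻⁸ × 6.022×10²³ = 2.9×10¹⁶.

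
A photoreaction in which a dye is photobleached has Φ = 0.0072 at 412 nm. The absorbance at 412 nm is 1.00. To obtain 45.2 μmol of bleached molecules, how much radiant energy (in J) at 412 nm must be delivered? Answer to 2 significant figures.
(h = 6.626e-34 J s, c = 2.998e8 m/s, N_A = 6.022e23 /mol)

2000 J

Product: 45.2 μmol = 4.52e-5 mol.
Photons that must be absorbed: 4.52e-5 / 0.0072 = 0.006278 mol.
Fraction absorbed: 1 − 10^(−1.00) = 0.9000.
Incident photons needed: 0.006278 / 0.9000 = 0.006976 mol.
Photon energy: hc/λ = 4.822e-19 J; per mole, 2.904e5 J mol⁻¹.
Energy required: 0.006976 × 2.904e5 = 2000 J.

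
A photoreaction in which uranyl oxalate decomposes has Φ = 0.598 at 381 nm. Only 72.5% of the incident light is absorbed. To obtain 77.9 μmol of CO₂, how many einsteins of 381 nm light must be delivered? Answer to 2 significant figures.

1.8e-4 einstein

Product: 77.9 μmol = 7.79e-5 mol.
Photons that must be absorbed: 7.79e-5 / 0.598 = 1.303e-4 mol.
Incident photons needed: 1.303e-4 / 0.725 = 1.797e-4 mol.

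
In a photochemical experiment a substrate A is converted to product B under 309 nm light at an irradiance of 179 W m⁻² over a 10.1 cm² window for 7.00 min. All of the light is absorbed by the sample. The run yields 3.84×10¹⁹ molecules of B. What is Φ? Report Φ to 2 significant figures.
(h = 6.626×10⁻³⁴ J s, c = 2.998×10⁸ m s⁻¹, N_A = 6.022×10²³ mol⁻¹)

Φ = 0.33

Product: 3.84×10¹⁹ / 6.022×10²³ = 6.377×10⁻⁵ mol.
Photon energy at 309 nm: hc/λ = (6.626×10⁻³⁴)(2.998×10⁸)/(309×10⁻⁹) = 6.429×10⁻¹⁹ J.
Energy delivered: (179 W m⁻²)(10.1×10⁻⁴ m²)(420 s) = 75.93 J.
Photons incident: 75.93 / 6.429×10⁻¹⁹ = 1.181×10²⁰, i.e. 1.181×10²⁰/6.022×10²³ = 1.961×10⁻⁴ mol.
Φ = 6.377×10⁻⁵ mol / 1.961×10⁻⁴ mol photons = 0.33.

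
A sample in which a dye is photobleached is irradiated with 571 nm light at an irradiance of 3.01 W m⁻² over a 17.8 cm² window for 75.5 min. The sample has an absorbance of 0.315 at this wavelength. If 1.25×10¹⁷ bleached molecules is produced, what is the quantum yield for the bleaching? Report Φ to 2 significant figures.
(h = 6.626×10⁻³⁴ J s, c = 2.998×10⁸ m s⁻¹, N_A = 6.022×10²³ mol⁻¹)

Product: 1.25×10¹⁷ / 6.022×10²³ = 2.076×10⁻⁷ mol.
Photon energy at 571 nm: hc/λ = (6.626×10⁻³⁴)(2.998×10⁸)/(571×10⁻⁹) = 3.479×10⁻¹⁹ J.
Energy delivered: (3.01 W m⁻²)(17.8×10⁻⁴ m²)(4530 s) = 24.27 J.
Photons incident: 24.27 / 3.479×10⁻¹⁹ = 6.976×10¹⁹, i.e. 6.976×10¹⁹/6.022×10²³ = 1.158×10⁻⁴ mol.
Fraction absorbed: 1 − 10^(−0.315) = 0.5158.
Photons absorbed: 0.5158 × 1.158×10⁻⁴ = 5.973×10⁻⁵ mol.
Φ = 2.076×10⁻⁷ mol / 5.973×10⁻⁵ mol photons = 0.0035.

Φ = 0.0035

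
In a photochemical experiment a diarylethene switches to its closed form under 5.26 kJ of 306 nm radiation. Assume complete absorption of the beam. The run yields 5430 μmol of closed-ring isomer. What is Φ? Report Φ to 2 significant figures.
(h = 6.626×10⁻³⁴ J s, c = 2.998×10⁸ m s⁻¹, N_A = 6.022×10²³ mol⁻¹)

Φ = 0.40

Product: 5430 μmol = 0.00543 mol.
Photon energy at 306 nm: hc/λ = (6.626×10⁻³⁴)(2.998×10⁸)/(306×10⁻⁹) = 6.492×10⁻¹⁹ J.
Incident energy: 5.26 kJ = 5260 J.
Photons incident: 5260 / 6.492×10⁻¹⁹ = 8.102×10²¹, i.e. 8.102×10²¹/6.022×10²³ = 0.01345 mol.
Φ = 0.00543 mol / 0.01345 mol photons = 0.40.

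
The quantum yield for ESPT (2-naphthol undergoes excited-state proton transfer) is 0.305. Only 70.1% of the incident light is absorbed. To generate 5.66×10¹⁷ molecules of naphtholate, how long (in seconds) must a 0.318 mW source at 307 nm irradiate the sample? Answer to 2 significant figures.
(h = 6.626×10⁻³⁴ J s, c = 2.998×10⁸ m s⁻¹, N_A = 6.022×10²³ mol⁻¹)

Product: 5.66×10¹⁷ / 6.022×10²³ = 9.399×10⁻⁷ mol.
Photons that must be absorbed: 9.399×10⁻⁷ / 0.305 = 3.082×10⁻⁶ mol.
Incident photons needed: 3.082×10⁻⁶ / 0.701 = 4.397×10⁻⁶ mol.
Photon energy: hc/λ = 6.471×10⁻¹⁹ J; per mole, 3.897×10⁵ J mol⁻¹.
Energy required: 4.397×10⁻⁶ × 3.897×10⁵ = 1.714 J.
Time: 1.714 J / 0.000318 W = 5400 s.

t ≈ 5400 s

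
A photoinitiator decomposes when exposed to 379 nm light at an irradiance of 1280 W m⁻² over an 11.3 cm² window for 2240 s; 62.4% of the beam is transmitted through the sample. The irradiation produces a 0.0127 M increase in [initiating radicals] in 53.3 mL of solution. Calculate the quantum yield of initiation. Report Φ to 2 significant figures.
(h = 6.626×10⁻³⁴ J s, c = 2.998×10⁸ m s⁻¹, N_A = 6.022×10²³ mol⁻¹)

Φ = 0.18

Product: (0.0127 M)(0.0533 L) = 6.769×10⁻⁴ mol.
Photon energy at 379 nm: hc/λ = (6.626×10⁻³⁴)(2.998×10⁸)/(379×10⁻⁹) = 5.241×10⁻¹⁹ J.
Energy delivered: (1280 W m⁻²)(11.3×10⁻⁴ m²)(2240 s) = 3240 J.
Photons incident: 3240 / 5.241×10⁻¹⁹ = 6.182×10²¹, i.e. 6.182×10²¹/6.022×10²³ = 0.01027 mol.
Fraction absorbed: 1 − 62.4/100 = 0.3760.
Photons absorbed: 0.3760 × 0.01027 = 0.003862 mol.
Φ = 6.769×10⁻⁴ mol / 0.003862 mol photons = 0.18.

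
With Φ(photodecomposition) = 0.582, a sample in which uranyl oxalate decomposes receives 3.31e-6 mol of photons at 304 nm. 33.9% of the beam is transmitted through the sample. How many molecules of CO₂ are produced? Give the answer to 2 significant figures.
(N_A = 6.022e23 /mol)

Fraction absorbed: 1 − 33.9/100 = 0.6610.
Photons absorbed: 0.6610 × 3.31e-6 = 2.188e-6 mol.
Product: Φ × n_abs = 0.582 × 2.188e-6 = 1.273e-6 mol.
As a count: 1.273e-6 × 6.022e23 = 7.7e17.

7.7e17 molecules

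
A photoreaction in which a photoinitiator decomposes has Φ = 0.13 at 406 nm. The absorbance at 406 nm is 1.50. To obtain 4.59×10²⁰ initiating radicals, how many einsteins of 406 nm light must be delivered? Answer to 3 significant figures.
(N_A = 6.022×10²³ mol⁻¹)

Product: 4.59×10²⁰ / 6.022×10²³ = 7.622×10⁻⁴ mol.
Photons that must be absorbed: 7.622×10⁻⁴ / 0.13 = 0.005863 mol.
Fraction absorbed: 1 − 10^(−1.50) = 0.9684.
Incident photons needed: 0.005863 / 0.9684 = 0.006054 mol.

0.00605 einstein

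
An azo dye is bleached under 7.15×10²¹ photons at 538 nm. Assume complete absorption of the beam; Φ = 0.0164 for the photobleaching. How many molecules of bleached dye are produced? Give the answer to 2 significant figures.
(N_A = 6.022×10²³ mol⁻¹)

Moles of photons: 7.15×10²¹ / 6.022×10²³ = 0.01187 mol.
Product: Φ × n_abs = 0.0164 × 0.01187 = 1.947×10⁻⁴ mol.
As a count: 1.947×10⁻⁴ × 6.022×10²³ = 1.2×10²⁰.

1.2×10²⁰ molecules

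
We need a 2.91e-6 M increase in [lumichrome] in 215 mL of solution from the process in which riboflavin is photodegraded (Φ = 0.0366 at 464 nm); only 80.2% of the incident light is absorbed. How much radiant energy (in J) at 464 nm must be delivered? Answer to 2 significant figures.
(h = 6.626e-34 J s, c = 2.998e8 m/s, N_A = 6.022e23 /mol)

Product: (2.91e-6 M)(0.215 L) = 6.257e-7 mol.
Photons that must be absorbed: 6.257e-7 / 0.0366 = 1.710e-5 mol.
Incident photons needed: 1.710e-5 / 0.802 = 2.132e-5 mol.
Photon energy: hc/λ = 4.281e-19 J; per mole, 2.578e5 J mol⁻¹.
Energy required: 2.132e-5 × 2.578e5 = 5.5 J.

5.5 J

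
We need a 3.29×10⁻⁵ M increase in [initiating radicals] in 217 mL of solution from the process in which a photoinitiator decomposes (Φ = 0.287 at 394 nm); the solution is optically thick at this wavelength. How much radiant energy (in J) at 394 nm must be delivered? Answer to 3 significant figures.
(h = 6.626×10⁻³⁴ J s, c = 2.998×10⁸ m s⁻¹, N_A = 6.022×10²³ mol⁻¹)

Product: (3.29×10⁻⁵ M)(0.217 L) = 7.139×10⁻⁶ mol.
Photons that must be absorbed: 7.139×10⁻⁶ / 0.287 = 2.487×10⁻⁵ mol.
Photon energy: hc/λ = 5.042×10⁻¹⁹ J; per mole, 3.036×10⁵ J mol⁻¹.
Energy required: 2.487×10⁻⁵ × 3.036×10⁵ = 7.55 J.

7.55 J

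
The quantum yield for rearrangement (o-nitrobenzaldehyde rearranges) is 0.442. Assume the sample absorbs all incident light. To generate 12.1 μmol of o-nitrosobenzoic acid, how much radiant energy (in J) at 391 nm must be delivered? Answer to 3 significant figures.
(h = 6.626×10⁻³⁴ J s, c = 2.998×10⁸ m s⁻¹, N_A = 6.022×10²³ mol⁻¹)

8.38 J

Product: 12.1 μmol = 1.21×10⁻⁵ mol.
Photons that must be absorbed: 1.21×10⁻⁵ / 0.442 = 2.738×10⁻⁵ mol.
Photon energy: hc/λ = 5.080×10⁻¹⁹ J; per mole, 3.059×10⁵ J mol⁻¹.
Energy required: 2.738×10⁻⁵ × 3.059×10⁵ = 8.38 J.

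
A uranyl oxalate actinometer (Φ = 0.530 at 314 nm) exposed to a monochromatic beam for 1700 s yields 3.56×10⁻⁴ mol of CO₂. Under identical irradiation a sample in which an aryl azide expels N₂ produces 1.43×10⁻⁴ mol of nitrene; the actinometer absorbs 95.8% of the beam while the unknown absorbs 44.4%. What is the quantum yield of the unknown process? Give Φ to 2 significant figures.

Φ = 0.46

Photons absorbed by the actinometer: 3.56×10⁻⁴ / 0.530 = 6.717×10⁻⁴ mol.
Incident flux: 6.717×10⁻⁴ / 0.958 = 7.011×10⁻⁴ einstein.
Absorbed by unknown: 0.444 × 7.011×10⁻⁴ = 3.113×10⁻⁴ mol.
Φ(unknown) = 1.43×10⁻⁴ / 3.113×10⁻⁴ = 0.46.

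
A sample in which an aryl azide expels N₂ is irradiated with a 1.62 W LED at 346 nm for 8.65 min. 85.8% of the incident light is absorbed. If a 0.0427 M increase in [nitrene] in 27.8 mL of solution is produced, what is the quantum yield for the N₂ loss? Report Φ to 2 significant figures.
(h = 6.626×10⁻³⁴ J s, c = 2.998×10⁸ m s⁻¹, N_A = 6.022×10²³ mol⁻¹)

Φ = 0.57

Product: (0.0427 M)(0.0278 L) = 0.001187 mol.
Photon energy at 346 nm: hc/λ = (6.626×10⁻³⁴)(2.998×10⁸)/(346×10⁻⁹) = 5.741×10⁻¹⁹ J.
Energy delivered: (1.62 W)(519 s) = 840.8 J.
Photons incident: 840.8 / 5.741×10⁻¹⁹ = 1.465×10²¹, i.e. 1.465×10²¹/6.022×10²³ = 0.002433 mol.
Photons absorbed: 0.858 × 0.002433 = 0.002088 mol.
Φ = 0.001187 mol / 0.002088 mol photons = 0.57.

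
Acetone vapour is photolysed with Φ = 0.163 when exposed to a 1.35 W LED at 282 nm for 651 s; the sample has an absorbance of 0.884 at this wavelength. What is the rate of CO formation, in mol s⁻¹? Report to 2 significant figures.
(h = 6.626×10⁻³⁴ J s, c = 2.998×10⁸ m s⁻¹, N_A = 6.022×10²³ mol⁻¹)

4.5×10⁻⁷ mol s⁻¹

Photon energy at 282 nm: hc/λ = (6.626×10⁻³⁴)(2.998×10⁸)/(282×10⁻⁹) = 7.044×10⁻¹⁹ J.
Energy delivered: (1.35 W)(651 s) = 878.9 J.
Photons incident: 878.9 / 7.044×10⁻¹⁹ = 1.248×10²¹, i.e. 1.248×10²¹/6.022×10²³ = 0.002072 mol.
Fraction absorbed: 1 − 10^(−0.884) = 0.8694.
Photons absorbed: 0.8694 × 0.002072 = 0.001801 mol.
Product formed: 0.163 × 0.001801 = 2.936×10⁻⁴ mol.
Rate: 2.936×10⁻⁴ / 651 s = 4.5×10⁻⁷ mol s⁻¹.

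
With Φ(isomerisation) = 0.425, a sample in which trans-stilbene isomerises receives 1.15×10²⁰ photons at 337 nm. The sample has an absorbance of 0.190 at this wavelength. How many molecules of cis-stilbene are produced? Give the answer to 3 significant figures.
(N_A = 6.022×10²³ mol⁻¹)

Moles of photons: 1.15×10²⁰ / 6.022×10²³ = 1.910×10⁻⁴ mol.
Fraction absorbed: 1 − 10^(−0.190) = 0.3543.
Photons absorbed: 0.3543 × 1.910×10⁻⁴ = 6.767×10⁻⁵ mol.
Product: Φ × n_abs = 0.425 × 6.767×10⁻⁵ = 2.876×10⁻⁵ mol.
As a count: 2.876×10⁻⁵ × 6.022×10²³ = 1.73×10¹⁹.

1.73×10¹⁹ molecules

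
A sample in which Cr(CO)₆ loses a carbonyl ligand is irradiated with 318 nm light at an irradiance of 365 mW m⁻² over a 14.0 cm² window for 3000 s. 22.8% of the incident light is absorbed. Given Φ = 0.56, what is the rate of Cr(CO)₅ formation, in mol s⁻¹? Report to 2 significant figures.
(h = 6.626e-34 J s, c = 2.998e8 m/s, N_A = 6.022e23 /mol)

Photon energy at 318 nm: hc/λ = (6.626e-34)(2.998e8)/(318e-9) = 6.247e-19 J.
Energy delivered: (365 mW m⁻²)(14.0e-4 m²)(3000 s) = 1.533 J.
Photons incident: 1.533 / 6.247e-19 = 2.454e18, i.e. 2.454e18/6.022e23 = 4.075e-6 mol.
Photons absorbed: 0.228 × 4.075e-6 = 9.291e-7 mol.
Product formed: 0.56 × 9.291e-7 = 5.203e-7 mol.
Rate: 5.203e-7 / 3000 s = 1.7e-10 mol s⁻¹.

1.7e-10 mol s⁻¹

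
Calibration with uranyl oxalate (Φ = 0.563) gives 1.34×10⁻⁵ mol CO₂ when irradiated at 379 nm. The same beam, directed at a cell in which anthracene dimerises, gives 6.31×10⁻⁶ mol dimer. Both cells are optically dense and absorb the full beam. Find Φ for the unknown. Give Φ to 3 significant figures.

Photons absorbed by the actinometer: 1.34×10⁻⁵ / 0.563 = 2.380×10⁻⁵ mol.
Φ(unknown) = 6.31×10⁻⁶ / 2.380×10⁻⁵ = 0.265.

Φ = 0.265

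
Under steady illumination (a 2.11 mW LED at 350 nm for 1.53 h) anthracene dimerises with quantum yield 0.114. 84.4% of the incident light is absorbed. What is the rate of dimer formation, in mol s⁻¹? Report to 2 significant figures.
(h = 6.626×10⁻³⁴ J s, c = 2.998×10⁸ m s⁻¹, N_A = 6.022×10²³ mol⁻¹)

Photon energy at 350 nm: hc/λ = (6.626×10⁻³⁴)(2.998×10⁸)/(350×10⁻⁹) = 5.676×10⁻¹⁹ J.
Energy delivered: (2.11 mW)(5508 s) = 11.62 J.
Photons incident: 11.62 / 5.676×10⁻¹⁹ = 2.047×10¹⁹, i.e. 2.047×10¹⁹/6.022×10²³ = 3.399×10⁻⁵ mol.
Photons absorbed: 0.844 × 3.399×10⁻⁵ = 2.869×10⁻⁵ mol.
Product formed: 0.114 × 2.869×10⁻⁵ = 3.271×10⁻⁶ mol.
Rate: 3.271×10⁻⁶ / 5508 s = 5.9×10⁻¹⁰ mol s⁻¹.

5.9×10⁻¹⁰ mol s⁻¹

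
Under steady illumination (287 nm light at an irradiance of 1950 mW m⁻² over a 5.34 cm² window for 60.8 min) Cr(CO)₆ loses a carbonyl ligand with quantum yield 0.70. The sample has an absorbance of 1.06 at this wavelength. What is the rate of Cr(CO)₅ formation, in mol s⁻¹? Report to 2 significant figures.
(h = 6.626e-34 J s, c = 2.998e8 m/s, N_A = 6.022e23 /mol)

Photon energy at 287 nm: hc/λ = (6.626e-34)(2.998e8)/(287e-9) = 6.922e-19 J.
Energy delivered: (1950 mW m⁻²)(5.34e-4 m²)(3648 s) = 3.799 J.
Photons incident: 3.799 / 6.922e-19 = 5.488e18, i.e. 5.488e18/6.022e23 = 9.113e-6 mol.
Fraction absorbed: 1 − 10^(−1.06) = 0.9129.
Photons absorbed: 0.9129 × 9.113e-6 = 8.319e-6 mol.
Product formed: 0.70 × 8.319e-6 = 5.823e-6 mol.
Rate: 5.823e-6 / 3648 s = 1.6e-9 mol s⁻¹.

1.6e-9 mol s⁻¹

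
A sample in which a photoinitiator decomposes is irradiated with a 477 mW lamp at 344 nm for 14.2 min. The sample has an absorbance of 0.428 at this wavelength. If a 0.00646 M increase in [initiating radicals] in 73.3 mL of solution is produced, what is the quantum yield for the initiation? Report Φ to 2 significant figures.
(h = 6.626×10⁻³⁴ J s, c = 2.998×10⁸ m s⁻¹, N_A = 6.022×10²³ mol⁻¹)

Φ = 0.65

Product: (0.00646 M)(0.0733 L) = 4.735×10⁻⁴ mol.
Photon energy at 344 nm: hc/λ = (6.626×10⁻³⁴)(2.998×10⁸)/(344×10⁻⁹) = 5.775×10⁻¹⁹ J.
Energy delivered: (477 mW)(852 s) = 406.4 J.
Photons incident: 406.4 / 5.775×10⁻¹⁹ = 7.037×10²⁰, i.e. 7.037×10²⁰/6.022×10²³ = 0.001169 mol.
Fraction absorbed: 1 − 10^(−0.428) = 0.6267.
Photons absorbed: 0.6267 × 0.001169 = 7.326×10⁻⁴ mol.
Φ = 4.735×10⁻⁴ mol / 7.326×10⁻⁴ mol photons = 0.65.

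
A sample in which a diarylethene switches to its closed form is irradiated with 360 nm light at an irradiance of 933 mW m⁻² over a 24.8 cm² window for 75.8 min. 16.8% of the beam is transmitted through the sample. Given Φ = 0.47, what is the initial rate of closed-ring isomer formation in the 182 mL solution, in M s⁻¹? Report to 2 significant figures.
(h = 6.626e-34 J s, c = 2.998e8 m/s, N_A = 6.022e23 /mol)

1.5e-8 M s⁻¹

Photon energy at 360 nm: hc/λ = (6.626e-34)(2.998e8)/(360e-9) = 5.518e-19 J.
Energy delivered: (933 mW m⁻²)(24.8e-4 m²)(4548 s) = 10.52 J.
Photons incident: 10.52 / 5.518e-19 = 1.906e19, i.e. 1.906e19/6.022e23 = 3.165e-5 mol.
Fraction absorbed: 1 − 16.8/100 = 0.8320.
Photons absorbed: 0.8320 × 3.165e-5 = 2.633e-5 mol.
Product formed: 0.47 × 2.633e-5 = 1.238e-5 mol.
Rate: 1.238e-5 mol / (4548 s × 0.182 L) = 1.5e-8 M s⁻¹.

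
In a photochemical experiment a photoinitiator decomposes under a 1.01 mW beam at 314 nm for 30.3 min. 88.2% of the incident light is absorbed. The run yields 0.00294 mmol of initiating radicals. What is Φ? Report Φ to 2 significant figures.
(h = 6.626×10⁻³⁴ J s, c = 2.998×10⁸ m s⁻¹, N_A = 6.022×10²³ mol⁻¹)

Product: 0.00294 mmol = 2.94×10⁻⁶ mol.
Photon energy at 314 nm: hc/λ = (6.626×10⁻³⁴)(2.998×10⁸)/(314×10⁻⁹) = 6.326×10⁻¹⁹ J.
Energy delivered: (1.01 mW)(1818 s) = 1.836 J.
Photons incident: 1.836 / 6.326×10⁻¹⁹ = 2.902×10¹⁸, i.e. 2.902×10¹⁸/6.022×10²³ = 4.819×10⁻⁶ mol.
Photons absorbed: 0.882 × 4.819×10⁻⁶ = 4.250×10⁻⁶ mol.
Φ = 2.94×10⁻⁶ mol / 4.250×10⁻⁶ mol photons = 0.69.

Φ = 0.69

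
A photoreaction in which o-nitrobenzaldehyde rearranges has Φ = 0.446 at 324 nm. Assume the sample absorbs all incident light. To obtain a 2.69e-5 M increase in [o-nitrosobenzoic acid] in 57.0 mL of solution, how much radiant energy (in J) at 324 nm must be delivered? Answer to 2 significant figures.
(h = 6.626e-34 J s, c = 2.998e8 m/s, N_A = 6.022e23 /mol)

1.3 J

Product: (2.69e-5 M)(0.057 L) = 1.533e-6 mol.
Photons that must be absorbed: 1.533e-6 / 0.446 = 3.437e-6 mol.
Photon energy: hc/λ = 6.131e-19 J; per mole, 3.692e5 J mol⁻¹.
Energy required: 3.437e-6 × 3.692e5 = 1.3 J.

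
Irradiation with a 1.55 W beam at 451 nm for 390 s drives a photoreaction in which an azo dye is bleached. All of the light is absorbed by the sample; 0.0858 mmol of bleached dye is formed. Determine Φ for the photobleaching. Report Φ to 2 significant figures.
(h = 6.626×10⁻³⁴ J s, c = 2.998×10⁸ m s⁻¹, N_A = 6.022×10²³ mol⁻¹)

Φ = 0.038

Product: 0.0858 mmol = 8.58×10⁻⁵ mol.
Photon energy at 451 nm: hc/λ = (6.626×10⁻³⁴)(2.998×10⁸)/(451×10⁻⁹) = 4.405×10⁻¹⁹ J.
Energy delivered: (1.55 W)(390 s) = 604.5 J.
Photons incident: 604.5 / 4.405×10⁻¹⁹ = 1.372×10²¹, i.e. 1.372×10²¹/6.022×10²³ = 0.002278 mol.
Φ = 8.58×10⁻⁵ mol / 0.002278 mol photons = 0.038.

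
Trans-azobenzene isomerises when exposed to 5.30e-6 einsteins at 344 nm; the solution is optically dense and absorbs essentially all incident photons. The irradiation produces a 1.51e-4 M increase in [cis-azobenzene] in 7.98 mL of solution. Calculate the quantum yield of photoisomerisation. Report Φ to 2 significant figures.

Φ = 0.23

Product: (1.51e-4 M)(0.00798 L) = 1.205e-6 mol.
Φ = 1.205e-6 mol / 5.30e-6 mol photons = 0.23.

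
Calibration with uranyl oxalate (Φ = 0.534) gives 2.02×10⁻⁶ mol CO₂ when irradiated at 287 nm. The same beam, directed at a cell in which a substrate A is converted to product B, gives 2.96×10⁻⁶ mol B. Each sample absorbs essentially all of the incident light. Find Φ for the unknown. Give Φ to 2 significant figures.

Photons absorbed by the actinometer: 2.02×10⁻⁶ / 0.534 = 3.783×10⁻⁶ mol.
Φ(unknown) = 2.96×10⁻⁶ / 3.783×10⁻⁶ = 0.78.

Φ = 0.78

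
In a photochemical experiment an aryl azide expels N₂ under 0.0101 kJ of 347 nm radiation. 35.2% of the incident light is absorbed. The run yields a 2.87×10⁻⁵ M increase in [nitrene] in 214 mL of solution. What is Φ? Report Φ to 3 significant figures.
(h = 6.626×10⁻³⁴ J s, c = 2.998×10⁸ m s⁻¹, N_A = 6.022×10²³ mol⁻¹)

Product: (2.87×10⁻⁵ M)(0.214 L) = 6.142×10⁻⁶ mol.
Photon energy at 347 nm: hc/λ = (6.626×10⁻³⁴)(2.998×10⁸)/(347×10⁻⁹) = 5.725×10⁻¹⁹ J.
Incident energy: 0.0101 kJ = 10.1 J.
Photons incident: 10.1 / 5.725×10⁻¹⁹ = 1.764×10¹⁹, i.e. 1.764×10¹⁹/6.022×10²³ = 2.929×10⁻⁵ mol.
Photons absorbed: 0.352 × 2.929×10⁻⁵ = 1.031×10⁻⁵ mol.
Φ = 6.142×10⁻⁶ mol / 1.031×10⁻⁵ mol photons = 0.596.

Φ = 0.596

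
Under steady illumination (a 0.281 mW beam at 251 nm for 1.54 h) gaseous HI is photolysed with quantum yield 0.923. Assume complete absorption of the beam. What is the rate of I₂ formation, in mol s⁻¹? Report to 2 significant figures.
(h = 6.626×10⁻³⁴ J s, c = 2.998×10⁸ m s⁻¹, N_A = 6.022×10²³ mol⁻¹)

Photon energy at 251 nm: hc/λ = (6.626×10⁻³⁴)(2.998×10⁸)/(251×10⁻⁹) = 7.914×10⁻¹⁹ J.
Energy delivered: (0.281 mW)(5544 s) = 1.558 J.
Photons incident: 1.558 / 7.914×10⁻¹⁹ = 1.969×10¹⁸, i.e. 1.969×10¹⁸/6.022×10²³ = 3.270×10⁻⁶ mol.
Product formed: 0.923 × 3.270×10⁻⁶ = 3.018×10⁻⁶ mol.
Rate: 3.018×10⁻⁶ / 5544 s = 5.4×10⁻¹⁰ mol s⁻¹.

5.4×10⁻¹⁰ mol s⁻¹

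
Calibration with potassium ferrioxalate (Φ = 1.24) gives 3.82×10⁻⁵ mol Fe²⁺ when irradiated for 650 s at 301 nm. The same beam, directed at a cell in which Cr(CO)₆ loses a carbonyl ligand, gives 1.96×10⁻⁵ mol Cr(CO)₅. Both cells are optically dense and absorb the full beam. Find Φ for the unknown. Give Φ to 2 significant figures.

Photons absorbed by the actinometer: 3.82×10⁻⁵ / 1.24 = 3.081×10⁻⁵ mol.
Φ(unknown) = 1.96×10⁻⁵ / 3.081×10⁻⁵ = 0.64.

Φ = 0.64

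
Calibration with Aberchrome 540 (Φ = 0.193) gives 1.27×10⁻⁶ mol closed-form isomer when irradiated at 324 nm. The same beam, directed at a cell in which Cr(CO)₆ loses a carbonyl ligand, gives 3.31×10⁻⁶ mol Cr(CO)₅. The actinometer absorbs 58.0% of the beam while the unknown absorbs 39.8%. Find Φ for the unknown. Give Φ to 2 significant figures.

Photons absorbed by the actinometer: 1.27×10⁻⁶ / 0.193 = 6.580×10⁻⁶ mol.
Incident flux: 6.580×10⁻⁶ / 0.580 = 1.134×10⁻⁵ einstein.
Absorbed by unknown: 0.398 × 1.134×10⁻⁵ = 4.513×10⁻⁶ mol.
Φ(unknown) = 3.31×10⁻⁶ / 4.513×10⁻⁶ = 0.73.

Φ = 0.73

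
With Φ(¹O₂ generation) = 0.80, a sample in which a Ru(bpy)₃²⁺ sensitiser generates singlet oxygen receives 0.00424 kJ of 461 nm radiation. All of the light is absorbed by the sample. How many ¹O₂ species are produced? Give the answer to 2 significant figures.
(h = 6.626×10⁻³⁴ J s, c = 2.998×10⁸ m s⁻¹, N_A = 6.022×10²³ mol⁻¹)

Photon energy at 461 nm: hc/λ = (6.626×10⁻³⁴)(2.998×10⁸)/(461×10⁻⁹) = 4.309×10⁻¹⁹ J.
Incident energy: 0.00424 kJ = 4.24 J.
Photons incident: 4.24 / 4.309×10⁻¹⁹ = 9.840×10¹⁸, i.e. 9.840×10¹⁸/6.022×10²³ = 1.634×10⁻⁵ mol.
Product: Φ × n_abs = 0.80 × 1.634×10⁻⁵ = 1.307×10⁻⁵ mol.
As a count: 1.307×10⁻⁵ × 6.022×10²³ = 7.9×10¹⁸.

7.9×10¹⁸ species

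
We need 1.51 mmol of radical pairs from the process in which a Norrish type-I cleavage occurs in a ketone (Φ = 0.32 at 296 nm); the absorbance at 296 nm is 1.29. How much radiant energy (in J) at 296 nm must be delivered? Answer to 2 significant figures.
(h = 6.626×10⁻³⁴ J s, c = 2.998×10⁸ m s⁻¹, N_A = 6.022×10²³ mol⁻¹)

2000 J

Product: 1.51 mmol = 0.00151 mol.
Photons that must be absorbed: 0.00151 / 0.32 = 0.004719 mol.
Fraction absorbed: 1 − 10^(−1.29) = 0.9487.
Incident photons needed: 0.004719 / 0.9487 = 0.004974 mol.
Photon energy: hc/λ = 6.711×10⁻¹⁹ J; per mole, 4.041×10⁵ J mol⁻¹.
Energy required: 0.004974 × 4.041×10⁵ = 2000 J.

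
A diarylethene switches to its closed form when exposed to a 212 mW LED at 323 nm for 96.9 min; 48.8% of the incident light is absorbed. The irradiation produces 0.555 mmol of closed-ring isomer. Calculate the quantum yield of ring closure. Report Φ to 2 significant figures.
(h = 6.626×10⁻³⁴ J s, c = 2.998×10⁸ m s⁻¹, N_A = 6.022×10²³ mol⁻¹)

Product: 0.555 mmol = 5.55×10⁻⁴ mol.
Photon energy at 323 nm: hc/λ = (6.626×10⁻³⁴)(2.998×10⁸)/(323×10⁻⁹) = 6.150×10⁻¹⁹ J.
Energy delivered: (212 mW)(5814 s) = 1233 J.
Photons incident: 1233 / 6.150×10⁻¹⁹ = 2.005×10²¹, i.e. 2.005×10²¹/6.022×10²³ = 0.003329 mol.
Photons absorbed: 0.488 × 0.003329 = 0.001625 mol.
Φ = 5.55×10⁻⁴ mol / 0.001625 mol photons = 0.34.

Φ = 0.34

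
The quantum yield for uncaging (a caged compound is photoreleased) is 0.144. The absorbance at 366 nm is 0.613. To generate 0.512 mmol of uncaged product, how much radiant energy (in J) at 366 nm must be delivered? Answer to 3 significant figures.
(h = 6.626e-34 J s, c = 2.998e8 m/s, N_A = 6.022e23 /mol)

Product: 0.512 mmol = 5.12e-4 mol.
Photons that must be absorbed: 5.12e-4 / 0.144 = 0.003556 mol.
Fraction absorbed: 1 − 10^(−0.613) = 0.7562.
Incident photons needed: 0.003556 / 0.7562 = 0.004702 mol.
Photon energy: hc/λ = 5.428e-19 J; per mole, 3.269e5 J mol⁻¹.
Energy required: 0.004702 × 3.269e5 = 1540 J.

1540 J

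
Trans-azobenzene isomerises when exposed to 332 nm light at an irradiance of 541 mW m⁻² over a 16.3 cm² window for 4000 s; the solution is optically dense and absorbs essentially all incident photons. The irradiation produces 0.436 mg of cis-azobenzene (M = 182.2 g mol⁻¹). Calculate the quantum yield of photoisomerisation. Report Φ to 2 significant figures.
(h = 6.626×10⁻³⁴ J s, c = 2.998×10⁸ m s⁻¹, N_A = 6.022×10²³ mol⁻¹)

Φ = 0.24

Product: 0.436 mg / 182.2 g mol⁻¹ = 2.393×10⁻⁶ mol.
Photon energy at 332 nm: hc/λ = (6.626×10⁻³⁴)(2.998×10⁸)/(332×10⁻⁹) = 5.983×10⁻¹⁹ J.
Energy delivered: (541 mW m⁻²)(16.3×10⁻⁴ m²)(4000 s) = 3.527 J.
Photons incident: 3.527 / 5.983×10⁻¹⁹ = 5.895×10¹⁸, i.e. 5.895×10¹⁸/6.022×10²³ = 9.789×10⁻⁶ mol.
Φ = 2.393×10⁻⁶ mol / 9.789×10⁻⁶ mol photons = 0.24.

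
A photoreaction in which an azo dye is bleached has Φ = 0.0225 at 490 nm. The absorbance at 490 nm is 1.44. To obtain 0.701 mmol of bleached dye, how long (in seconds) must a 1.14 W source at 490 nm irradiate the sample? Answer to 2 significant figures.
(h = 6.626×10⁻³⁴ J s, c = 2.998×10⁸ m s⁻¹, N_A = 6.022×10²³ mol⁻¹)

t ≈ 6900 s

Product: 0.701 mmol = 7.01×10⁻⁴ mol.
Photons that must be absorbed: 7.01×10⁻⁴ / 0.0225 = 0.03116 mol.
Fraction absorbed: 1 − 10^(−1.44) = 0.9637.
Incident photons needed: 0.03116 / 0.9637 = 0.03233 mol.
Photon energy: hc/λ = 4.054×10⁻¹⁹ J; per mole, 2.441×10⁵ J mol⁻¹.
Energy required: 0.03233 × 2.441×10⁵ = 7892 J.
Time: 7892 J / 1.14 W = 6900 s.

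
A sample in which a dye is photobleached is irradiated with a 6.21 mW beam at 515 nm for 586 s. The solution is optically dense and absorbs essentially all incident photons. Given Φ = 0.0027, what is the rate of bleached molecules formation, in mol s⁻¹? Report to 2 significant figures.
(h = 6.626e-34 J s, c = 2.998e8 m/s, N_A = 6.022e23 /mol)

7.2e-11 mol s⁻¹

Photon energy at 515 nm: hc/λ = (6.626e-34)(2.998e8)/(515e-9) = 3.857e-19 J.
Energy delivered: (6.21 mW)(586 s) = 3.639 J.
Photons incident: 3.639 / 3.857e-19 = 9.435e18, i.e. 9.435e18/6.022e23 = 1.567e-5 mol.
Product formed: 0.0027 × 1.567e-5 = 4.231e-8 mol.
Rate: 4.231e-8 / 586 s = 7.2e-11 mol s⁻¹.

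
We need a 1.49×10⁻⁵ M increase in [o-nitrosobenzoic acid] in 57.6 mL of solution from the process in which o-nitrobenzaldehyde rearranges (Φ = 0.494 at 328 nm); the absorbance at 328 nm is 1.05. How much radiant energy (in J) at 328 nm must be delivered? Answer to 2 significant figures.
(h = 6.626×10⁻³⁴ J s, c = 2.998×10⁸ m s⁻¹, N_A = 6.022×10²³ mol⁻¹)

Product: (1.49×10⁻⁵ M)(0.0576 L) = 8.582×10⁻⁷ mol.
Photons that must be absorbed: 8.582×10⁻⁷ / 0.494 = 1.737×10⁻⁶ mol.
Fraction absorbed: 1 − 10^(−1.05) = 0.9109.
Incident photons needed: 1.737×10⁻⁶ / 0.9109 = 1.907×10⁻⁶ mol.
Photon energy: hc/λ = 6.056×10⁻¹⁹ J; per mole, 3.647×10⁵ J mol⁻¹.
Energy required: 1.907×10⁻⁶ × 3.647×10⁵ = 0.70 J.

0.70 J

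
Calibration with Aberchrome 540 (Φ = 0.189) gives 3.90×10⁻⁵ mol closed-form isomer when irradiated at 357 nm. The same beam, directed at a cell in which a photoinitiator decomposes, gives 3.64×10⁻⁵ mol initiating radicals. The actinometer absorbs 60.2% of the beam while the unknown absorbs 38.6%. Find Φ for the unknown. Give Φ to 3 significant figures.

Φ = 0.275

Photons absorbed by the actinometer: 3.90×10⁻⁵ / 0.189 = 2.063×10⁻⁴ mol.
Incident flux: 2.063×10⁻⁴ / 0.602 = 3.427×10⁻⁴ einstein.
Absorbed by unknown: 0.386 × 3.427×10⁻⁴ = 1.323×10⁻⁴ mol.
Φ(unknown) = 3.64×10⁻⁵ / 1.323×10⁻⁴ = 0.275.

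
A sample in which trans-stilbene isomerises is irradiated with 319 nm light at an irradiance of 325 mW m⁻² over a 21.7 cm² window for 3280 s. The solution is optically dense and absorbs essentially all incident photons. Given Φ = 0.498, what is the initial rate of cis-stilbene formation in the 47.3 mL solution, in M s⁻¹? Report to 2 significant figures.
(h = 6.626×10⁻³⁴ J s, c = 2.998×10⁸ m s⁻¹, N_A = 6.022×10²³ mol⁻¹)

Photon energy at 319 nm: hc/λ = (6.626×10⁻³⁴)(2.998×10⁸)/(319×10⁻⁹) = 6.227×10⁻¹⁹ J.
Energy delivered: (325 mW m⁻²)(21.7×10⁻⁴ m²)(3280 s) = 2.313 J.
Photons incident: 2.313 / 6.227×10⁻¹⁹ = 3.714×10¹⁸, i.e. 3.714×10¹⁸/6.022×10²³ = 6.167×10⁻⁶ mol.
Product formed: 0.498 × 6.167×10⁻⁶ = 3.071×10⁻⁶ mol.
Rate: 3.071×10⁻⁶ mol / (3280 s × 0.0473 L) = 2.0×10⁻⁸ M s⁻¹.

2.0×10⁻⁸ M s⁻¹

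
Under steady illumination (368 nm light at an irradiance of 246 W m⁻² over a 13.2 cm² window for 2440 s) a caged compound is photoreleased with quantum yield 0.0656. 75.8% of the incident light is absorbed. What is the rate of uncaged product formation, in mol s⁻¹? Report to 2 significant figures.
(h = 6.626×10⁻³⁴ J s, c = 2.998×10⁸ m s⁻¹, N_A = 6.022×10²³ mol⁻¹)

Photon energy at 368 nm: hc/λ = (6.626×10⁻³⁴)(2.998×10⁸)/(368×10⁻⁹) = 5.398×10⁻¹⁹ J.
Energy delivered: (246 W m⁻²)(13.2×10⁻⁴ m²)(2440 s) = 792.3 J.
Photons incident: 792.3 / 5.398×10⁻¹⁹ = 1.468×10²¹, i.e. 1.468×10²¹/6.022×10²³ = 0.002438 mol.
Photons absorbed: 0.758 × 0.002438 = 0.001848 mol.
Product formed: 0.0656 × 0.001848 = 1.212×10⁻⁴ mol.
Rate: 1.212×10⁻⁴ / 2440 s = 5.0×10⁻⁸ mol s⁻¹.

5.0×10⁻⁸ mol s⁻¹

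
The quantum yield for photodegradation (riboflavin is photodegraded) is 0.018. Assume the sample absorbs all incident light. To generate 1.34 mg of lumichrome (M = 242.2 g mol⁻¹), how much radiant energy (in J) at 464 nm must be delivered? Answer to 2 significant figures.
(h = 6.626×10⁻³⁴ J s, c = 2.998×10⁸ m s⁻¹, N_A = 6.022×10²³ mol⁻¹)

Product: 1.34 mg / 242.2 g mol⁻¹ = 5.533×10⁻⁶ mol.
Photons that must be absorbed: 5.533×10⁻⁶ / 0.018 = 3.074×10⁻⁴ mol.
Photon energy: hc/λ = 4.281×10⁻¹⁹ J; per mole, 2.578×10⁵ J mol⁻¹.
Energy required: 3.074×10⁻⁴ × 2.578×10⁵ = 79 J.

79 J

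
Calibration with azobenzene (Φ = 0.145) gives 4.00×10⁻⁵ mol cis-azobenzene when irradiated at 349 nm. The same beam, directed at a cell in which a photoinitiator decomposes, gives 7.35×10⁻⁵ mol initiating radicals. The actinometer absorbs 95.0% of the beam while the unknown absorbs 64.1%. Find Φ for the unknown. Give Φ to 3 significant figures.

Photons absorbed by the actinometer: 4.00×10⁻⁵ / 0.145 = 2.759×10⁻⁴ mol.
Incident flux: 2.759×10⁻⁴ / 0.950 = 2.904×10⁻⁴ einstein.
Absorbed by unknown: 0.641 × 2.904×10⁻⁴ = 1.861×10⁻⁴ mol.
Φ(unknown) = 7.35×10⁻⁵ / 1.861×10⁻⁴ = 0.395.

Φ = 0.395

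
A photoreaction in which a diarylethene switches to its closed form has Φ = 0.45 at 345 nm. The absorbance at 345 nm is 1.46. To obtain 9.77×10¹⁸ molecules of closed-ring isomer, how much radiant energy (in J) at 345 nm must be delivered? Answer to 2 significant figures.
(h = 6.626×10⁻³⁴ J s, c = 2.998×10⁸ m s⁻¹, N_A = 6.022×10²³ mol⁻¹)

Product: 9.77×10¹⁸ / 6.022×10²³ = 1.622×10⁻⁵ mol.
Photons that must be absorbed: 1.622×10⁻⁵ / 0.45 = 3.604×10⁻⁵ mol.
Fraction absorbed: 1 − 10^(−1.46) = 0.9653.
Incident photons needed: 3.604×10⁻⁵ / 0.9653 = 3.734×10⁻⁵ mol.
Photon energy: hc/λ = 5.758×10⁻¹⁹ J; per mole, 3.467×10⁵ J mol⁻¹.
Energy required: 3.734×10⁻⁵ × 3.467×10⁵ = 13 J.

13 J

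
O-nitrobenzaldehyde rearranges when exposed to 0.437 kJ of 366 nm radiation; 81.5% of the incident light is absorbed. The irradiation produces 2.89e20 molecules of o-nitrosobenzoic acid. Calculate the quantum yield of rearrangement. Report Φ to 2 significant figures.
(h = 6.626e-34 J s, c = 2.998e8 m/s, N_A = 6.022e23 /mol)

Φ = 0.44

Product: 2.89e20 / 6.022e23 = 4.799e-4 mol.
Photon energy at 366 nm: hc/λ = (6.626e-34)(2.998e8)/(366e-9) = 5.428e-19 J.
Incident energy: 0.437 kJ = 437 J.
Photons incident: 437 / 5.428e-19 = 8.051e20, i.e. 8.051e20/6.022e23 = 0.001337 mol.
Photons absorbed: 0.815 × 0.001337 = 0.001090 mol.
Φ = 4.799e-4 mol / 0.001090 mol photons = 0.44.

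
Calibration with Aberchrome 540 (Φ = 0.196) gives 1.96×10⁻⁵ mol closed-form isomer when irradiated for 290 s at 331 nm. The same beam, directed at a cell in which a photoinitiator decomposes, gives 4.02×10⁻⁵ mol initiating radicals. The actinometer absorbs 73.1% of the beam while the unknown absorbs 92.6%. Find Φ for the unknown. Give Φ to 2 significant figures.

Φ = 0.32

Photons absorbed by the actinometer: 1.96×10⁻⁵ / 0.196 = 1.000×10⁻⁴ mol.
Incident flux: 1.000×10⁻⁴ / 0.731 = 1.368×10⁻⁴ einstein.
Absorbed by unknown: 0.926 × 1.368×10⁻⁴ = 1.267×10⁻⁴ mol.
Φ(unknown) = 4.02×10⁻⁵ / 1.267×10⁻⁴ = 0.32.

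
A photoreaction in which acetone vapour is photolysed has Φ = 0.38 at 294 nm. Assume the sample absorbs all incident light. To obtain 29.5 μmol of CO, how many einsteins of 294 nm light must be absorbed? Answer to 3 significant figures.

Product: 29.5 μmol = 2.95e-5 mol.
Photons that must be absorbed: 2.95e-5 / 0.38 = 7.763e-5 mol.

7.76e-5 einstein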